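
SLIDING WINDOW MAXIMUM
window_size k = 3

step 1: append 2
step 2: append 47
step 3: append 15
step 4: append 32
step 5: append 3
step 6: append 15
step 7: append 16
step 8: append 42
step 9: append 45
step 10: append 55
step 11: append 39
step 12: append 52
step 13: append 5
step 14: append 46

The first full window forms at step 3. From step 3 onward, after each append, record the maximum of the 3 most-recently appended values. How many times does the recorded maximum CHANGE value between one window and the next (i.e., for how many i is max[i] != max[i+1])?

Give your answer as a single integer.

step 1: append 2 -> window=[2] (not full yet)
step 2: append 47 -> window=[2, 47] (not full yet)
step 3: append 15 -> window=[2, 47, 15] -> max=47
step 4: append 32 -> window=[47, 15, 32] -> max=47
step 5: append 3 -> window=[15, 32, 3] -> max=32
step 6: append 15 -> window=[32, 3, 15] -> max=32
step 7: append 16 -> window=[3, 15, 16] -> max=16
step 8: append 42 -> window=[15, 16, 42] -> max=42
step 9: append 45 -> window=[16, 42, 45] -> max=45
step 10: append 55 -> window=[42, 45, 55] -> max=55
step 11: append 39 -> window=[45, 55, 39] -> max=55
step 12: append 52 -> window=[55, 39, 52] -> max=55
step 13: append 5 -> window=[39, 52, 5] -> max=52
step 14: append 46 -> window=[52, 5, 46] -> max=52
Recorded maximums: 47 47 32 32 16 42 45 55 55 55 52 52
Changes between consecutive maximums: 6

Answer: 6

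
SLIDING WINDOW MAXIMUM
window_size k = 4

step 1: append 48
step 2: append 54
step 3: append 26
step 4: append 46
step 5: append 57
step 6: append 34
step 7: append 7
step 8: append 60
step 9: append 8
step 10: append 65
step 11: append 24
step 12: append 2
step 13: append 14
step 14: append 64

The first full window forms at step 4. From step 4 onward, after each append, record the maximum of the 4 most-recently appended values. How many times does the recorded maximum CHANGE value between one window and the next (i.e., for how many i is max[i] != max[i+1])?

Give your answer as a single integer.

Answer: 4

Derivation:
step 1: append 48 -> window=[48] (not full yet)
step 2: append 54 -> window=[48, 54] (not full yet)
step 3: append 26 -> window=[48, 54, 26] (not full yet)
step 4: append 46 -> window=[48, 54, 26, 46] -> max=54
step 5: append 57 -> window=[54, 26, 46, 57] -> max=57
step 6: append 34 -> window=[26, 46, 57, 34] -> max=57
step 7: append 7 -> window=[46, 57, 34, 7] -> max=57
step 8: append 60 -> window=[57, 34, 7, 60] -> max=60
step 9: append 8 -> window=[34, 7, 60, 8] -> max=60
step 10: append 65 -> window=[7, 60, 8, 65] -> max=65
step 11: append 24 -> window=[60, 8, 65, 24] -> max=65
step 12: append 2 -> window=[8, 65, 24, 2] -> max=65
step 13: append 14 -> window=[65, 24, 2, 14] -> max=65
step 14: append 64 -> window=[24, 2, 14, 64] -> max=64
Recorded maximums: 54 57 57 57 60 60 65 65 65 65 64
Changes between consecutive maximums: 4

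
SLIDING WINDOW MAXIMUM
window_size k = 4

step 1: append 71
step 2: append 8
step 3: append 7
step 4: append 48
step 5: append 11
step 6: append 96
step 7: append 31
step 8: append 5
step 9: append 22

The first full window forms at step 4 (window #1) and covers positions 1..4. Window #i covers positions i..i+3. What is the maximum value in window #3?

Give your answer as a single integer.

Answer: 96

Derivation:
step 1: append 71 -> window=[71] (not full yet)
step 2: append 8 -> window=[71, 8] (not full yet)
step 3: append 7 -> window=[71, 8, 7] (not full yet)
step 4: append 48 -> window=[71, 8, 7, 48] -> max=71
step 5: append 11 -> window=[8, 7, 48, 11] -> max=48
step 6: append 96 -> window=[7, 48, 11, 96] -> max=96
Window #3 max = 96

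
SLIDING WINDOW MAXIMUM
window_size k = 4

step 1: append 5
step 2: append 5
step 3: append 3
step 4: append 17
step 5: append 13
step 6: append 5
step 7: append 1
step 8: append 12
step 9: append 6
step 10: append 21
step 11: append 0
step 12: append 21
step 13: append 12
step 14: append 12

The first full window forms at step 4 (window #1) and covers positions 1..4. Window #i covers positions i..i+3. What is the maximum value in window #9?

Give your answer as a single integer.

Answer: 21

Derivation:
step 1: append 5 -> window=[5] (not full yet)
step 2: append 5 -> window=[5, 5] (not full yet)
step 3: append 3 -> window=[5, 5, 3] (not full yet)
step 4: append 17 -> window=[5, 5, 3, 17] -> max=17
step 5: append 13 -> window=[5, 3, 17, 13] -> max=17
step 6: append 5 -> window=[3, 17, 13, 5] -> max=17
step 7: append 1 -> window=[17, 13, 5, 1] -> max=17
step 8: append 12 -> window=[13, 5, 1, 12] -> max=13
step 9: append 6 -> window=[5, 1, 12, 6] -> max=12
step 10: append 21 -> window=[1, 12, 6, 21] -> max=21
step 11: append 0 -> window=[12, 6, 21, 0] -> max=21
step 12: append 21 -> window=[6, 21, 0, 21] -> max=21
Window #9 max = 21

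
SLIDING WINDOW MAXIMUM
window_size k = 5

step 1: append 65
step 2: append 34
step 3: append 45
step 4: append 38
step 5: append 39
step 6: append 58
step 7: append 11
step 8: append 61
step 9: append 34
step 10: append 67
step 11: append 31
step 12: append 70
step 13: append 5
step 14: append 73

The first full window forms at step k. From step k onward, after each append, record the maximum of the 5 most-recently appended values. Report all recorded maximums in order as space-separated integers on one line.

step 1: append 65 -> window=[65] (not full yet)
step 2: append 34 -> window=[65, 34] (not full yet)
step 3: append 45 -> window=[65, 34, 45] (not full yet)
step 4: append 38 -> window=[65, 34, 45, 38] (not full yet)
step 5: append 39 -> window=[65, 34, 45, 38, 39] -> max=65
step 6: append 58 -> window=[34, 45, 38, 39, 58] -> max=58
step 7: append 11 -> window=[45, 38, 39, 58, 11] -> max=58
step 8: append 61 -> window=[38, 39, 58, 11, 61] -> max=61
step 9: append 34 -> window=[39, 58, 11, 61, 34] -> max=61
step 10: append 67 -> window=[58, 11, 61, 34, 67] -> max=67
step 11: append 31 -> window=[11, 61, 34, 67, 31] -> max=67
step 12: append 70 -> window=[61, 34, 67, 31, 70] -> max=70
step 13: append 5 -> window=[34, 67, 31, 70, 5] -> max=70
step 14: append 73 -> window=[67, 31, 70, 5, 73] -> max=73

Answer: 65 58 58 61 61 67 67 70 70 73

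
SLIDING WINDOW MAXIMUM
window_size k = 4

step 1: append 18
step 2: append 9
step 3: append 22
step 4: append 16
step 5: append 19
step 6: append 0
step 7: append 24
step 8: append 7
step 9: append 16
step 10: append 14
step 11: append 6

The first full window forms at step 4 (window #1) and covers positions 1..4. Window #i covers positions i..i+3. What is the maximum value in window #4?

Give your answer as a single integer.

Answer: 24

Derivation:
step 1: append 18 -> window=[18] (not full yet)
step 2: append 9 -> window=[18, 9] (not full yet)
step 3: append 22 -> window=[18, 9, 22] (not full yet)
step 4: append 16 -> window=[18, 9, 22, 16] -> max=22
step 5: append 19 -> window=[9, 22, 16, 19] -> max=22
step 6: append 0 -> window=[22, 16, 19, 0] -> max=22
step 7: append 24 -> window=[16, 19, 0, 24] -> max=24
Window #4 max = 24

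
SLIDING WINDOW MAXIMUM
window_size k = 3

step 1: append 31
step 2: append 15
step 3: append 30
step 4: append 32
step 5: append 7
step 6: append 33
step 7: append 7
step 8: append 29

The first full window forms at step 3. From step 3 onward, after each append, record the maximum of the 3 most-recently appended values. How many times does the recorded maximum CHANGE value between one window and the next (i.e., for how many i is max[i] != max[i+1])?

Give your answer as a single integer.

Answer: 2

Derivation:
step 1: append 31 -> window=[31] (not full yet)
step 2: append 15 -> window=[31, 15] (not full yet)
step 3: append 30 -> window=[31, 15, 30] -> max=31
step 4: append 32 -> window=[15, 30, 32] -> max=32
step 5: append 7 -> window=[30, 32, 7] -> max=32
step 6: append 33 -> window=[32, 7, 33] -> max=33
step 7: append 7 -> window=[7, 33, 7] -> max=33
step 8: append 29 -> window=[33, 7, 29] -> max=33
Recorded maximums: 31 32 32 33 33 33
Changes between consecutive maximums: 2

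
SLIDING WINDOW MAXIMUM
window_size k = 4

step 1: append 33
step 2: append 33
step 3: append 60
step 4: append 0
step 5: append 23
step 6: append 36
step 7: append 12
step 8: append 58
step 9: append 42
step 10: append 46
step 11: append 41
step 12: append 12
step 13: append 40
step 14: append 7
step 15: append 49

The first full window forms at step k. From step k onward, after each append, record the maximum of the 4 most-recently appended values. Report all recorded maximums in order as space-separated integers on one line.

Answer: 60 60 60 36 58 58 58 58 46 46 41 49

Derivation:
step 1: append 33 -> window=[33] (not full yet)
step 2: append 33 -> window=[33, 33] (not full yet)
step 3: append 60 -> window=[33, 33, 60] (not full yet)
step 4: append 0 -> window=[33, 33, 60, 0] -> max=60
step 5: append 23 -> window=[33, 60, 0, 23] -> max=60
step 6: append 36 -> window=[60, 0, 23, 36] -> max=60
step 7: append 12 -> window=[0, 23, 36, 12] -> max=36
step 8: append 58 -> window=[23, 36, 12, 58] -> max=58
step 9: append 42 -> window=[36, 12, 58, 42] -> max=58
step 10: append 46 -> window=[12, 58, 42, 46] -> max=58
step 11: append 41 -> window=[58, 42, 46, 41] -> max=58
step 12: append 12 -> window=[42, 46, 41, 12] -> max=46
step 13: append 40 -> window=[46, 41, 12, 40] -> max=46
step 14: append 7 -> window=[41, 12, 40, 7] -> max=41
step 15: append 49 -> window=[12, 40, 7, 49] -> max=49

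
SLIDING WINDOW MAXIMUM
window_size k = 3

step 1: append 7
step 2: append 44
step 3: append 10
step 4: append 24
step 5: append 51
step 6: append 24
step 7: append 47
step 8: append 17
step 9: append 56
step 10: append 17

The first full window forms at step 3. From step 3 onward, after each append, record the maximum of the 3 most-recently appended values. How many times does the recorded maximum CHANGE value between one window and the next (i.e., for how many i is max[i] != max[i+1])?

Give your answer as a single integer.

step 1: append 7 -> window=[7] (not full yet)
step 2: append 44 -> window=[7, 44] (not full yet)
step 3: append 10 -> window=[7, 44, 10] -> max=44
step 4: append 24 -> window=[44, 10, 24] -> max=44
step 5: append 51 -> window=[10, 24, 51] -> max=51
step 6: append 24 -> window=[24, 51, 24] -> max=51
step 7: append 47 -> window=[51, 24, 47] -> max=51
step 8: append 17 -> window=[24, 47, 17] -> max=47
step 9: append 56 -> window=[47, 17, 56] -> max=56
step 10: append 17 -> window=[17, 56, 17] -> max=56
Recorded maximums: 44 44 51 51 51 47 56 56
Changes between consecutive maximums: 3

Answer: 3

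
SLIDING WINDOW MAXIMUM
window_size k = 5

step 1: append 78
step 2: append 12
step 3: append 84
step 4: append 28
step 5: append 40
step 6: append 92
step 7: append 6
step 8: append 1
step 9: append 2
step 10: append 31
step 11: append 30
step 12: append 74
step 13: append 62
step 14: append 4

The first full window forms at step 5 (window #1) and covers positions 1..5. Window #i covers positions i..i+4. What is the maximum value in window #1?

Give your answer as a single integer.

step 1: append 78 -> window=[78] (not full yet)
step 2: append 12 -> window=[78, 12] (not full yet)
step 3: append 84 -> window=[78, 12, 84] (not full yet)
step 4: append 28 -> window=[78, 12, 84, 28] (not full yet)
step 5: append 40 -> window=[78, 12, 84, 28, 40] -> max=84
Window #1 max = 84

Answer: 84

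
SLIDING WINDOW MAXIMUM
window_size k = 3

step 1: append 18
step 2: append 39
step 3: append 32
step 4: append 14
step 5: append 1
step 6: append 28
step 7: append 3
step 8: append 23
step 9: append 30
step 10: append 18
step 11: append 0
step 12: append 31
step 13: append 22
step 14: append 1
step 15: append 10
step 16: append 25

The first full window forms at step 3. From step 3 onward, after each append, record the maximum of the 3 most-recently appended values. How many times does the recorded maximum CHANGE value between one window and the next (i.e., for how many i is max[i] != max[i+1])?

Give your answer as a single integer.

Answer: 6

Derivation:
step 1: append 18 -> window=[18] (not full yet)
step 2: append 39 -> window=[18, 39] (not full yet)
step 3: append 32 -> window=[18, 39, 32] -> max=39
step 4: append 14 -> window=[39, 32, 14] -> max=39
step 5: append 1 -> window=[32, 14, 1] -> max=32
step 6: append 28 -> window=[14, 1, 28] -> max=28
step 7: append 3 -> window=[1, 28, 3] -> max=28
step 8: append 23 -> window=[28, 3, 23] -> max=28
step 9: append 30 -> window=[3, 23, 30] -> max=30
step 10: append 18 -> window=[23, 30, 18] -> max=30
step 11: append 0 -> window=[30, 18, 0] -> max=30
step 12: append 31 -> window=[18, 0, 31] -> max=31
step 13: append 22 -> window=[0, 31, 22] -> max=31
step 14: append 1 -> window=[31, 22, 1] -> max=31
step 15: append 10 -> window=[22, 1, 10] -> max=22
step 16: append 25 -> window=[1, 10, 25] -> max=25
Recorded maximums: 39 39 32 28 28 28 30 30 30 31 31 31 22 25
Changes between consecutive maximums: 6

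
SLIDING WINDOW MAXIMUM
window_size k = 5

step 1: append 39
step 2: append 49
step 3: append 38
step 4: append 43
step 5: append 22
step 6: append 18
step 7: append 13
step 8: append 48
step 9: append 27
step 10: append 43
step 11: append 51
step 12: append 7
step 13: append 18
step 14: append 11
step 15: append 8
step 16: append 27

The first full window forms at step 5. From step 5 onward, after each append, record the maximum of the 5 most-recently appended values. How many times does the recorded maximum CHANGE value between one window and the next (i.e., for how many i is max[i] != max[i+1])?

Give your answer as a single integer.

step 1: append 39 -> window=[39] (not full yet)
step 2: append 49 -> window=[39, 49] (not full yet)
step 3: append 38 -> window=[39, 49, 38] (not full yet)
step 4: append 43 -> window=[39, 49, 38, 43] (not full yet)
step 5: append 22 -> window=[39, 49, 38, 43, 22] -> max=49
step 6: append 18 -> window=[49, 38, 43, 22, 18] -> max=49
step 7: append 13 -> window=[38, 43, 22, 18, 13] -> max=43
step 8: append 48 -> window=[43, 22, 18, 13, 48] -> max=48
step 9: append 27 -> window=[22, 18, 13, 48, 27] -> max=48
step 10: append 43 -> window=[18, 13, 48, 27, 43] -> max=48
step 11: append 51 -> window=[13, 48, 27, 43, 51] -> max=51
step 12: append 7 -> window=[48, 27, 43, 51, 7] -> max=51
step 13: append 18 -> window=[27, 43, 51, 7, 18] -> max=51
step 14: append 11 -> window=[43, 51, 7, 18, 11] -> max=51
step 15: append 8 -> window=[51, 7, 18, 11, 8] -> max=51
step 16: append 27 -> window=[7, 18, 11, 8, 27] -> max=27
Recorded maximums: 49 49 43 48 48 48 51 51 51 51 51 27
Changes between consecutive maximums: 4

Answer: 4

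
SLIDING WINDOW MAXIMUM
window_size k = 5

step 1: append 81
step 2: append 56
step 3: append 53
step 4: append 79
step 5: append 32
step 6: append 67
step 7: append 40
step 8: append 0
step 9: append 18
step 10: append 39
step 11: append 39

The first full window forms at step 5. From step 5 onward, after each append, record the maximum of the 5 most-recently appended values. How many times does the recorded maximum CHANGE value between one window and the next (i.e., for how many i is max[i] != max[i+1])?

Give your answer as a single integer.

Answer: 3

Derivation:
step 1: append 81 -> window=[81] (not full yet)
step 2: append 56 -> window=[81, 56] (not full yet)
step 3: append 53 -> window=[81, 56, 53] (not full yet)
step 4: append 79 -> window=[81, 56, 53, 79] (not full yet)
step 5: append 32 -> window=[81, 56, 53, 79, 32] -> max=81
step 6: append 67 -> window=[56, 53, 79, 32, 67] -> max=79
step 7: append 40 -> window=[53, 79, 32, 67, 40] -> max=79
step 8: append 0 -> window=[79, 32, 67, 40, 0] -> max=79
step 9: append 18 -> window=[32, 67, 40, 0, 18] -> max=67
step 10: append 39 -> window=[67, 40, 0, 18, 39] -> max=67
step 11: append 39 -> window=[40, 0, 18, 39, 39] -> max=40
Recorded maximums: 81 79 79 79 67 67 40
Changes between consecutive maximums: 3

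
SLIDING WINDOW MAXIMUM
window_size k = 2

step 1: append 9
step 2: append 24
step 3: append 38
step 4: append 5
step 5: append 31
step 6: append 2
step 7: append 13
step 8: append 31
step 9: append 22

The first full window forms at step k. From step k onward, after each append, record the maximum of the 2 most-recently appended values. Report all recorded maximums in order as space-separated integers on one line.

step 1: append 9 -> window=[9] (not full yet)
step 2: append 24 -> window=[9, 24] -> max=24
step 3: append 38 -> window=[24, 38] -> max=38
step 4: append 5 -> window=[38, 5] -> max=38
step 5: append 31 -> window=[5, 31] -> max=31
step 6: append 2 -> window=[31, 2] -> max=31
step 7: append 13 -> window=[2, 13] -> max=13
step 8: append 31 -> window=[13, 31] -> max=31
step 9: append 22 -> window=[31, 22] -> max=31

Answer: 24 38 38 31 31 13 31 31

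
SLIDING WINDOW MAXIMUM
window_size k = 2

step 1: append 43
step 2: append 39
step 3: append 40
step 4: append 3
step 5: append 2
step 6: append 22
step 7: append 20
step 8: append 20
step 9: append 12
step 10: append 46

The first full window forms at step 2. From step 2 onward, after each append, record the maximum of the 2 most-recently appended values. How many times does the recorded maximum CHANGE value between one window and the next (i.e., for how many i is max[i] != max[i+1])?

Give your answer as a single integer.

Answer: 5

Derivation:
step 1: append 43 -> window=[43] (not full yet)
step 2: append 39 -> window=[43, 39] -> max=43
step 3: append 40 -> window=[39, 40] -> max=40
step 4: append 3 -> window=[40, 3] -> max=40
step 5: append 2 -> window=[3, 2] -> max=3
step 6: append 22 -> window=[2, 22] -> max=22
step 7: append 20 -> window=[22, 20] -> max=22
step 8: append 20 -> window=[20, 20] -> max=20
step 9: append 12 -> window=[20, 12] -> max=20
step 10: append 46 -> window=[12, 46] -> max=46
Recorded maximums: 43 40 40 3 22 22 20 20 46
Changes between consecutive maximums: 5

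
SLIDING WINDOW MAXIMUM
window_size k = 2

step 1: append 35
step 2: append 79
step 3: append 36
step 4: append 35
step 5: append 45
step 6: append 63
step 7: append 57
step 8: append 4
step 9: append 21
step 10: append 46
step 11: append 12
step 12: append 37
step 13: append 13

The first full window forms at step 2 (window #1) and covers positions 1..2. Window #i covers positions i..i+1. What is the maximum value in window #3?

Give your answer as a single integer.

step 1: append 35 -> window=[35] (not full yet)
step 2: append 79 -> window=[35, 79] -> max=79
step 3: append 36 -> window=[79, 36] -> max=79
step 4: append 35 -> window=[36, 35] -> max=36
Window #3 max = 36

Answer: 36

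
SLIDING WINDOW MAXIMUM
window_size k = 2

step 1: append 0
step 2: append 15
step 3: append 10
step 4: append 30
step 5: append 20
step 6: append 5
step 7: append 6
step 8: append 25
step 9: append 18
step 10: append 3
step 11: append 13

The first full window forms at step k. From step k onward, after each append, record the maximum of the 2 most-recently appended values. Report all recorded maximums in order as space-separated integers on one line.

step 1: append 0 -> window=[0] (not full yet)
step 2: append 15 -> window=[0, 15] -> max=15
step 3: append 10 -> window=[15, 10] -> max=15
step 4: append 30 -> window=[10, 30] -> max=30
step 5: append 20 -> window=[30, 20] -> max=30
step 6: append 5 -> window=[20, 5] -> max=20
step 7: append 6 -> window=[5, 6] -> max=6
step 8: append 25 -> window=[6, 25] -> max=25
step 9: append 18 -> window=[25, 18] -> max=25
step 10: append 3 -> window=[18, 3] -> max=18
step 11: append 13 -> window=[3, 13] -> max=13

Answer: 15 15 30 30 20 6 25 25 18 13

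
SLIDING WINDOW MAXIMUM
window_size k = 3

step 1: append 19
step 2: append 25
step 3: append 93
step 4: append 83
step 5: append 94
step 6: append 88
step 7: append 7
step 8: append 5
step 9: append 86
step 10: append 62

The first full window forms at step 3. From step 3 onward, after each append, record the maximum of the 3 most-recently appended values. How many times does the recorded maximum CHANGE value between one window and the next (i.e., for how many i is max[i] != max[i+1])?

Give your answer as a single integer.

step 1: append 19 -> window=[19] (not full yet)
step 2: append 25 -> window=[19, 25] (not full yet)
step 3: append 93 -> window=[19, 25, 93] -> max=93
step 4: append 83 -> window=[25, 93, 83] -> max=93
step 5: append 94 -> window=[93, 83, 94] -> max=94
step 6: append 88 -> window=[83, 94, 88] -> max=94
step 7: append 7 -> window=[94, 88, 7] -> max=94
step 8: append 5 -> window=[88, 7, 5] -> max=88
step 9: append 86 -> window=[7, 5, 86] -> max=86
step 10: append 62 -> window=[5, 86, 62] -> max=86
Recorded maximums: 93 93 94 94 94 88 86 86
Changes between consecutive maximums: 3

Answer: 3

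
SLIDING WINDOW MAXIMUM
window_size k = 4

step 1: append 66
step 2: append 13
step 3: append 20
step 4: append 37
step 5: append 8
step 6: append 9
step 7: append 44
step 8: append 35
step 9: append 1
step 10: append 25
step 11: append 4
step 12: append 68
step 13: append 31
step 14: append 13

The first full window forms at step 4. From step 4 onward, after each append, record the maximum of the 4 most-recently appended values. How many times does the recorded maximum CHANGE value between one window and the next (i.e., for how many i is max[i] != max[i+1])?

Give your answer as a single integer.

step 1: append 66 -> window=[66] (not full yet)
step 2: append 13 -> window=[66, 13] (not full yet)
step 3: append 20 -> window=[66, 13, 20] (not full yet)
step 4: append 37 -> window=[66, 13, 20, 37] -> max=66
step 5: append 8 -> window=[13, 20, 37, 8] -> max=37
step 6: append 9 -> window=[20, 37, 8, 9] -> max=37
step 7: append 44 -> window=[37, 8, 9, 44] -> max=44
step 8: append 35 -> window=[8, 9, 44, 35] -> max=44
step 9: append 1 -> window=[9, 44, 35, 1] -> max=44
step 10: append 25 -> window=[44, 35, 1, 25] -> max=44
step 11: append 4 -> window=[35, 1, 25, 4] -> max=35
step 12: append 68 -> window=[1, 25, 4, 68] -> max=68
step 13: append 31 -> window=[25, 4, 68, 31] -> max=68
step 14: append 13 -> window=[4, 68, 31, 13] -> max=68
Recorded maximums: 66 37 37 44 44 44 44 35 68 68 68
Changes between consecutive maximums: 4

Answer: 4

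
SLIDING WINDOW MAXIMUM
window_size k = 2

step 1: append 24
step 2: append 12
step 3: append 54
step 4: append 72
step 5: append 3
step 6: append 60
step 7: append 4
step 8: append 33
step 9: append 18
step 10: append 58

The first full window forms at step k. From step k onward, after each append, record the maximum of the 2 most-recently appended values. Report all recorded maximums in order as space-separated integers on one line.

step 1: append 24 -> window=[24] (not full yet)
step 2: append 12 -> window=[24, 12] -> max=24
step 3: append 54 -> window=[12, 54] -> max=54
step 4: append 72 -> window=[54, 72] -> max=72
step 5: append 3 -> window=[72, 3] -> max=72
step 6: append 60 -> window=[3, 60] -> max=60
step 7: append 4 -> window=[60, 4] -> max=60
step 8: append 33 -> window=[4, 33] -> max=33
step 9: append 18 -> window=[33, 18] -> max=33
step 10: append 58 -> window=[18, 58] -> max=58

Answer: 24 54 72 72 60 60 33 33 58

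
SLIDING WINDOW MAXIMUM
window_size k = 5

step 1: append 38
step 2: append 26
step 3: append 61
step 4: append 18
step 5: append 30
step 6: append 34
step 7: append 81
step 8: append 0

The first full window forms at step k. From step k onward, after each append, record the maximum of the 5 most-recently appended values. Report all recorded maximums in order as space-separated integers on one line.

Answer: 61 61 81 81

Derivation:
step 1: append 38 -> window=[38] (not full yet)
step 2: append 26 -> window=[38, 26] (not full yet)
step 3: append 61 -> window=[38, 26, 61] (not full yet)
step 4: append 18 -> window=[38, 26, 61, 18] (not full yet)
step 5: append 30 -> window=[38, 26, 61, 18, 30] -> max=61
step 6: append 34 -> window=[26, 61, 18, 30, 34] -> max=61
step 7: append 81 -> window=[61, 18, 30, 34, 81] -> max=81
step 8: append 0 -> window=[18, 30, 34, 81, 0] -> max=81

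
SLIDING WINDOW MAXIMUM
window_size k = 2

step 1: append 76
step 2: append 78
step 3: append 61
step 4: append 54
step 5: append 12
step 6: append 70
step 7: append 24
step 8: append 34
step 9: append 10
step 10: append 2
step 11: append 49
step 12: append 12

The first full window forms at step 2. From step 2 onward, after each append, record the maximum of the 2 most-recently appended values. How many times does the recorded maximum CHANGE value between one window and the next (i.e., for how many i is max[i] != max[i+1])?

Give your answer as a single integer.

step 1: append 76 -> window=[76] (not full yet)
step 2: append 78 -> window=[76, 78] -> max=78
step 3: append 61 -> window=[78, 61] -> max=78
step 4: append 54 -> window=[61, 54] -> max=61
step 5: append 12 -> window=[54, 12] -> max=54
step 6: append 70 -> window=[12, 70] -> max=70
step 7: append 24 -> window=[70, 24] -> max=70
step 8: append 34 -> window=[24, 34] -> max=34
step 9: append 10 -> window=[34, 10] -> max=34
step 10: append 2 -> window=[10, 2] -> max=10
step 11: append 49 -> window=[2, 49] -> max=49
step 12: append 12 -> window=[49, 12] -> max=49
Recorded maximums: 78 78 61 54 70 70 34 34 10 49 49
Changes between consecutive maximums: 6

Answer: 6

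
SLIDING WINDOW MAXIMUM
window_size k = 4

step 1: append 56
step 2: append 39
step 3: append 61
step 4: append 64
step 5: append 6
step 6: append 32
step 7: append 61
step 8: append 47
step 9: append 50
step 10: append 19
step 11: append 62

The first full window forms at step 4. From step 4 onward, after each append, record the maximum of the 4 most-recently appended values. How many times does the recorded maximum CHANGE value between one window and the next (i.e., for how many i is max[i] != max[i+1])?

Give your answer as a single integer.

step 1: append 56 -> window=[56] (not full yet)
step 2: append 39 -> window=[56, 39] (not full yet)
step 3: append 61 -> window=[56, 39, 61] (not full yet)
step 4: append 64 -> window=[56, 39, 61, 64] -> max=64
step 5: append 6 -> window=[39, 61, 64, 6] -> max=64
step 6: append 32 -> window=[61, 64, 6, 32] -> max=64
step 7: append 61 -> window=[64, 6, 32, 61] -> max=64
step 8: append 47 -> window=[6, 32, 61, 47] -> max=61
step 9: append 50 -> window=[32, 61, 47, 50] -> max=61
step 10: append 19 -> window=[61, 47, 50, 19] -> max=61
step 11: append 62 -> window=[47, 50, 19, 62] -> max=62
Recorded maximums: 64 64 64 64 61 61 61 62
Changes between consecutive maximums: 2

Answer: 2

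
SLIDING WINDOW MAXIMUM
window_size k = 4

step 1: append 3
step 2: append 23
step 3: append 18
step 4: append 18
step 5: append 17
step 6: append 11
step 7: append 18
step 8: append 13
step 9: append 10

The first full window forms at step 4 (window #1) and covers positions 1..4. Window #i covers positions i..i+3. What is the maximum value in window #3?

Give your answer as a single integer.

Answer: 18

Derivation:
step 1: append 3 -> window=[3] (not full yet)
step 2: append 23 -> window=[3, 23] (not full yet)
step 3: append 18 -> window=[3, 23, 18] (not full yet)
step 4: append 18 -> window=[3, 23, 18, 18] -> max=23
step 5: append 17 -> window=[23, 18, 18, 17] -> max=23
step 6: append 11 -> window=[18, 18, 17, 11] -> max=18
Window #3 max = 18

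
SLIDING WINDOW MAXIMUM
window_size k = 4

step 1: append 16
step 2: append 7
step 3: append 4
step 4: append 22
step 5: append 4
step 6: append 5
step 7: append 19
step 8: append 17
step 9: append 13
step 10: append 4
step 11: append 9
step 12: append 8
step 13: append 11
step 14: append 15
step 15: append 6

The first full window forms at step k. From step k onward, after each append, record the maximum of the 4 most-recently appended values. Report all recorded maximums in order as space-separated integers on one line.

Answer: 22 22 22 22 19 19 19 17 13 11 15 15

Derivation:
step 1: append 16 -> window=[16] (not full yet)
step 2: append 7 -> window=[16, 7] (not full yet)
step 3: append 4 -> window=[16, 7, 4] (not full yet)
step 4: append 22 -> window=[16, 7, 4, 22] -> max=22
step 5: append 4 -> window=[7, 4, 22, 4] -> max=22
step 6: append 5 -> window=[4, 22, 4, 5] -> max=22
step 7: append 19 -> window=[22, 4, 5, 19] -> max=22
step 8: append 17 -> window=[4, 5, 19, 17] -> max=19
step 9: append 13 -> window=[5, 19, 17, 13] -> max=19
step 10: append 4 -> window=[19, 17, 13, 4] -> max=19
step 11: append 9 -> window=[17, 13, 4, 9] -> max=17
step 12: append 8 -> window=[13, 4, 9, 8] -> max=13
step 13: append 11 -> window=[4, 9, 8, 11] -> max=11
step 14: append 15 -> window=[9, 8, 11, 15] -> max=15
step 15: append 6 -> window=[8, 11, 15, 6] -> max=15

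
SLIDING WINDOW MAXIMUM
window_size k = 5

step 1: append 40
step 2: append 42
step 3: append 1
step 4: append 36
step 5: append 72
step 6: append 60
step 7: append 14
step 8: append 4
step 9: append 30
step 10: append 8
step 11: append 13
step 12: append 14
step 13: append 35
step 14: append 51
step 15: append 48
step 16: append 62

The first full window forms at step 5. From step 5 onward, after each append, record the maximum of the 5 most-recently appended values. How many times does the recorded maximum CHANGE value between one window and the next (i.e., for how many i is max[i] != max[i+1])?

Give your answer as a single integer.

Answer: 5

Derivation:
step 1: append 40 -> window=[40] (not full yet)
step 2: append 42 -> window=[40, 42] (not full yet)
step 3: append 1 -> window=[40, 42, 1] (not full yet)
step 4: append 36 -> window=[40, 42, 1, 36] (not full yet)
step 5: append 72 -> window=[40, 42, 1, 36, 72] -> max=72
step 6: append 60 -> window=[42, 1, 36, 72, 60] -> max=72
step 7: append 14 -> window=[1, 36, 72, 60, 14] -> max=72
step 8: append 4 -> window=[36, 72, 60, 14, 4] -> max=72
step 9: append 30 -> window=[72, 60, 14, 4, 30] -> max=72
step 10: append 8 -> window=[60, 14, 4, 30, 8] -> max=60
step 11: append 13 -> window=[14, 4, 30, 8, 13] -> max=30
step 12: append 14 -> window=[4, 30, 8, 13, 14] -> max=30
step 13: append 35 -> window=[30, 8, 13, 14, 35] -> max=35
step 14: append 51 -> window=[8, 13, 14, 35, 51] -> max=51
step 15: append 48 -> window=[13, 14, 35, 51, 48] -> max=51
step 16: append 62 -> window=[14, 35, 51, 48, 62] -> max=62
Recorded maximums: 72 72 72 72 72 60 30 30 35 51 51 62
Changes between consecutive maximums: 5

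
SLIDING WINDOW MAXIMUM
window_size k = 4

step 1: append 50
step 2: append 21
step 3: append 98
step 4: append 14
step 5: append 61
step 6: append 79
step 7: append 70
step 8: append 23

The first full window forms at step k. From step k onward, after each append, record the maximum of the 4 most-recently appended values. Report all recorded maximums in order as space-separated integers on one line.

Answer: 98 98 98 79 79

Derivation:
step 1: append 50 -> window=[50] (not full yet)
step 2: append 21 -> window=[50, 21] (not full yet)
step 3: append 98 -> window=[50, 21, 98] (not full yet)
step 4: append 14 -> window=[50, 21, 98, 14] -> max=98
step 5: append 61 -> window=[21, 98, 14, 61] -> max=98
step 6: append 79 -> window=[98, 14, 61, 79] -> max=98
step 7: append 70 -> window=[14, 61, 79, 70] -> max=79
step 8: append 23 -> window=[61, 79, 70, 23] -> max=79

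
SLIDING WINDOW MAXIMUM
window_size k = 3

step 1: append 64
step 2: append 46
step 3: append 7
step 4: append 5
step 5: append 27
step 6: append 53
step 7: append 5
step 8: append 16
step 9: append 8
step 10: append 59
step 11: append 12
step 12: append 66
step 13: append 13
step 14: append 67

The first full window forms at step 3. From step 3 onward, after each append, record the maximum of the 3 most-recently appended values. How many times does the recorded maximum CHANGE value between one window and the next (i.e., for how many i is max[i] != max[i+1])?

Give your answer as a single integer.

Answer: 7

Derivation:
step 1: append 64 -> window=[64] (not full yet)
step 2: append 46 -> window=[64, 46] (not full yet)
step 3: append 7 -> window=[64, 46, 7] -> max=64
step 4: append 5 -> window=[46, 7, 5] -> max=46
step 5: append 27 -> window=[7, 5, 27] -> max=27
step 6: append 53 -> window=[5, 27, 53] -> max=53
step 7: append 5 -> window=[27, 53, 5] -> max=53
step 8: append 16 -> window=[53, 5, 16] -> max=53
step 9: append 8 -> window=[5, 16, 8] -> max=16
step 10: append 59 -> window=[16, 8, 59] -> max=59
step 11: append 12 -> window=[8, 59, 12] -> max=59
step 12: append 66 -> window=[59, 12, 66] -> max=66
step 13: append 13 -> window=[12, 66, 13] -> max=66
step 14: append 67 -> window=[66, 13, 67] -> max=67
Recorded maximums: 64 46 27 53 53 53 16 59 59 66 66 67
Changes between consecutive maximums: 7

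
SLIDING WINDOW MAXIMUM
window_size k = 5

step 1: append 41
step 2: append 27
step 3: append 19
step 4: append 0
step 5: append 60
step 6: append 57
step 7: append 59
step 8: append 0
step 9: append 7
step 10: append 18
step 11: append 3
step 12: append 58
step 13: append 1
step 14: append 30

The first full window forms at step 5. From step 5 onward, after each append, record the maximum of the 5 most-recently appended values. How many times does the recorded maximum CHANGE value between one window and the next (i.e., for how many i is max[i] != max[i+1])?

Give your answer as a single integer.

Answer: 2

Derivation:
step 1: append 41 -> window=[41] (not full yet)
step 2: append 27 -> window=[41, 27] (not full yet)
step 3: append 19 -> window=[41, 27, 19] (not full yet)
step 4: append 0 -> window=[41, 27, 19, 0] (not full yet)
step 5: append 60 -> window=[41, 27, 19, 0, 60] -> max=60
step 6: append 57 -> window=[27, 19, 0, 60, 57] -> max=60
step 7: append 59 -> window=[19, 0, 60, 57, 59] -> max=60
step 8: append 0 -> window=[0, 60, 57, 59, 0] -> max=60
step 9: append 7 -> window=[60, 57, 59, 0, 7] -> max=60
step 10: append 18 -> window=[57, 59, 0, 7, 18] -> max=59
step 11: append 3 -> window=[59, 0, 7, 18, 3] -> max=59
step 12: append 58 -> window=[0, 7, 18, 3, 58] -> max=58
step 13: append 1 -> window=[7, 18, 3, 58, 1] -> max=58
step 14: append 30 -> window=[18, 3, 58, 1, 30] -> max=58
Recorded maximums: 60 60 60 60 60 59 59 58 58 58
Changes between consecutive maximums: 2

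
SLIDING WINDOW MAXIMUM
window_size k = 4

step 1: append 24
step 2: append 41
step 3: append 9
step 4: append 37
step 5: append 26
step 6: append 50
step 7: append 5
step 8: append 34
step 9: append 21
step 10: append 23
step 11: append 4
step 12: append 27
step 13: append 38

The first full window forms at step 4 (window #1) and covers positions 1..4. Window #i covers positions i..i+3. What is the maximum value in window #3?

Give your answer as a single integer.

step 1: append 24 -> window=[24] (not full yet)
step 2: append 41 -> window=[24, 41] (not full yet)
step 3: append 9 -> window=[24, 41, 9] (not full yet)
step 4: append 37 -> window=[24, 41, 9, 37] -> max=41
step 5: append 26 -> window=[41, 9, 37, 26] -> max=41
step 6: append 50 -> window=[9, 37, 26, 50] -> max=50
Window #3 max = 50

Answer: 50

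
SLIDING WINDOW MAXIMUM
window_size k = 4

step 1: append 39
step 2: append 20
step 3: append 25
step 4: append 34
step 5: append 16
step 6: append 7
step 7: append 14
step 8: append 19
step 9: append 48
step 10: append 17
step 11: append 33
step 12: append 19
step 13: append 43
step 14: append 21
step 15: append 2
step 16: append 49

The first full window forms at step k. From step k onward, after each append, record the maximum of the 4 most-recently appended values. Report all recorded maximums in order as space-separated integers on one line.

Answer: 39 34 34 34 19 48 48 48 48 43 43 43 49

Derivation:
step 1: append 39 -> window=[39] (not full yet)
step 2: append 20 -> window=[39, 20] (not full yet)
step 3: append 25 -> window=[39, 20, 25] (not full yet)
step 4: append 34 -> window=[39, 20, 25, 34] -> max=39
step 5: append 16 -> window=[20, 25, 34, 16] -> max=34
step 6: append 7 -> window=[25, 34, 16, 7] -> max=34
step 7: append 14 -> window=[34, 16, 7, 14] -> max=34
step 8: append 19 -> window=[16, 7, 14, 19] -> max=19
step 9: append 48 -> window=[7, 14, 19, 48] -> max=48
step 10: append 17 -> window=[14, 19, 48, 17] -> max=48
step 11: append 33 -> window=[19, 48, 17, 33] -> max=48
step 12: append 19 -> window=[48, 17, 33, 19] -> max=48
step 13: append 43 -> window=[17, 33, 19, 43] -> max=43
step 14: append 21 -> window=[33, 19, 43, 21] -> max=43
step 15: append 2 -> window=[19, 43, 21, 2] -> max=43
step 16: append 49 -> window=[43, 21, 2, 49] -> max=49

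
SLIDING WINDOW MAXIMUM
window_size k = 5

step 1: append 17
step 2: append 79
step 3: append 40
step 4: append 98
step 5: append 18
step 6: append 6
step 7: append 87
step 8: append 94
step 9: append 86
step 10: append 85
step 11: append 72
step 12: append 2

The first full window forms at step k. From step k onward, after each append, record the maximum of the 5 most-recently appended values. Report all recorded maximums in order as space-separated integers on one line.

step 1: append 17 -> window=[17] (not full yet)
step 2: append 79 -> window=[17, 79] (not full yet)
step 3: append 40 -> window=[17, 79, 40] (not full yet)
step 4: append 98 -> window=[17, 79, 40, 98] (not full yet)
step 5: append 18 -> window=[17, 79, 40, 98, 18] -> max=98
step 6: append 6 -> window=[79, 40, 98, 18, 6] -> max=98
step 7: append 87 -> window=[40, 98, 18, 6, 87] -> max=98
step 8: append 94 -> window=[98, 18, 6, 87, 94] -> max=98
step 9: append 86 -> window=[18, 6, 87, 94, 86] -> max=94
step 10: append 85 -> window=[6, 87, 94, 86, 85] -> max=94
step 11: append 72 -> window=[87, 94, 86, 85, 72] -> max=94
step 12: append 2 -> window=[94, 86, 85, 72, 2] -> max=94

Answer: 98 98 98 98 94 94 94 94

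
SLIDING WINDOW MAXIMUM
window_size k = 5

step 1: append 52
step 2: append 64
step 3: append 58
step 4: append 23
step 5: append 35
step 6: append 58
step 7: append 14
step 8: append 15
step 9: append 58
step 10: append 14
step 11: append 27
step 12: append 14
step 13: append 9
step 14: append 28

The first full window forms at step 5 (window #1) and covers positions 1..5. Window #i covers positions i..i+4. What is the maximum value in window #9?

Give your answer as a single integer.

step 1: append 52 -> window=[52] (not full yet)
step 2: append 64 -> window=[52, 64] (not full yet)
step 3: append 58 -> window=[52, 64, 58] (not full yet)
step 4: append 23 -> window=[52, 64, 58, 23] (not full yet)
step 5: append 35 -> window=[52, 64, 58, 23, 35] -> max=64
step 6: append 58 -> window=[64, 58, 23, 35, 58] -> max=64
step 7: append 14 -> window=[58, 23, 35, 58, 14] -> max=58
step 8: append 15 -> window=[23, 35, 58, 14, 15] -> max=58
step 9: append 58 -> window=[35, 58, 14, 15, 58] -> max=58
step 10: append 14 -> window=[58, 14, 15, 58, 14] -> max=58
step 11: append 27 -> window=[14, 15, 58, 14, 27] -> max=58
step 12: append 14 -> window=[15, 58, 14, 27, 14] -> max=58
step 13: append 9 -> window=[58, 14, 27, 14, 9] -> max=58
Window #9 max = 58

Answer: 58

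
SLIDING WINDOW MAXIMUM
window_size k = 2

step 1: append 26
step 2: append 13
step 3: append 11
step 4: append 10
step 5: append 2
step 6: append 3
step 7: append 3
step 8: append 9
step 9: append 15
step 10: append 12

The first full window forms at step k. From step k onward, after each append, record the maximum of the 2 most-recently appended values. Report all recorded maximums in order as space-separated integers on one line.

Answer: 26 13 11 10 3 3 9 15 15

Derivation:
step 1: append 26 -> window=[26] (not full yet)
step 2: append 13 -> window=[26, 13] -> max=26
step 3: append 11 -> window=[13, 11] -> max=13
step 4: append 10 -> window=[11, 10] -> max=11
step 5: append 2 -> window=[10, 2] -> max=10
step 6: append 3 -> window=[2, 3] -> max=3
step 7: append 3 -> window=[3, 3] -> max=3
step 8: append 9 -> window=[3, 9] -> max=9
step 9: append 15 -> window=[9, 15] -> max=15
step 10: append 12 -> window=[15, 12] -> max=15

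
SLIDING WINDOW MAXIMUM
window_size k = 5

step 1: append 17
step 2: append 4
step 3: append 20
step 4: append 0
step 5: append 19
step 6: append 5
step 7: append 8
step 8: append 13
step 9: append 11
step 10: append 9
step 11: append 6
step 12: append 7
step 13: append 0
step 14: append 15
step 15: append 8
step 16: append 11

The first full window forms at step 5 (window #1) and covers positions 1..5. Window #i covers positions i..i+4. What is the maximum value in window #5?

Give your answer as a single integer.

step 1: append 17 -> window=[17] (not full yet)
step 2: append 4 -> window=[17, 4] (not full yet)
step 3: append 20 -> window=[17, 4, 20] (not full yet)
step 4: append 0 -> window=[17, 4, 20, 0] (not full yet)
step 5: append 19 -> window=[17, 4, 20, 0, 19] -> max=20
step 6: append 5 -> window=[4, 20, 0, 19, 5] -> max=20
step 7: append 8 -> window=[20, 0, 19, 5, 8] -> max=20
step 8: append 13 -> window=[0, 19, 5, 8, 13] -> max=19
step 9: append 11 -> window=[19, 5, 8, 13, 11] -> max=19
Window #5 max = 19

Answer: 19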